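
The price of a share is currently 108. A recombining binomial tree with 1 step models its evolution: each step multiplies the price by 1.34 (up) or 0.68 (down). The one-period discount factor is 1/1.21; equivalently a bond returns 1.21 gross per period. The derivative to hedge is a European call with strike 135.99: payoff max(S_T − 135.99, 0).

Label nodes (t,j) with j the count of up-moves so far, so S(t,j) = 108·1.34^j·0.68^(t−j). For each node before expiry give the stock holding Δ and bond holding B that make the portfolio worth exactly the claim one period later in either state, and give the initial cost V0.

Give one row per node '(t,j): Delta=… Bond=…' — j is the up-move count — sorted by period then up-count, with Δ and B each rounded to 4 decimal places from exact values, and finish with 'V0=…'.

(0,0): Delta=0.1225 Bond=-7.4335
V0=5.7938

Under the risk-neutral measure, an up-move has probability p* = (R−d)/(u−d) = 0.8030 and values discount at R = 1.21.
At expiry t=1: V(1,0)=0.0000, V(1,1)=8.7300
  t=0,j=0: stock 108.0000 → up 144.7200 (V=8.7300), down 73.4400 (V=0.0000). Price 5.7938; hedge Δ=0.1225, bond B=-7.4335.
The time-0 hedge costs 5.7938, which is the no-arbitrage price.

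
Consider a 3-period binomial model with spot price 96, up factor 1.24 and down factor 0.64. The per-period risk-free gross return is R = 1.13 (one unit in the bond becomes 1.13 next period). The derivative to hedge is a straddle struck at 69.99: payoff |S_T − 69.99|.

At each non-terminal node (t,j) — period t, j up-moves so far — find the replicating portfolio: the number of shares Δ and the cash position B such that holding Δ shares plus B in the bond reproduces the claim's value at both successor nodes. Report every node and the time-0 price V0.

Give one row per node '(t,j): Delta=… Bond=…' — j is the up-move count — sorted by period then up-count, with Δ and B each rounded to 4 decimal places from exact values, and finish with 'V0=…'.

Under the risk-neutral measure, an up-move has probability p* = (R−d)/(u−d) = 0.8167 and values discount at R = 1.13.
Terminal payoffs: V(3,0)=44.8242, V(3,1)=21.2312, V(3,2)=24.4801, V(3,3)=113.0459
Node (2,0) S=39.3216: V=(p*·21.2312+(1−p*)·44.8242)/1.13=22.6165; Δ=(21.2312−44.8242)/(48.7588−25.1658)=-1.0000; B=V−Δ·S=61.9381
Node (2,1) S=76.1856: V=(p*·24.4801+(1−p*)·21.2312)/1.13=21.1367; Δ=(24.4801−21.2312)/(94.4701−48.7588)=0.0711; B=V−Δ·S=15.7219
Node (2,2) S=147.6096: V=(p*·113.0459+(1−p*)·24.4801)/1.13=85.6715; Δ=(113.0459−24.4801)/(183.0359−94.4701)=1.0000; B=V−Δ·S=-61.9381
Node (1,0) S=61.4400: V=(p*·21.1367+(1−p*)·22.6165)/1.13=18.9451; Δ=(21.1367−22.6165)/(76.1856−39.3216)=-0.0401; B=V−Δ·S=21.4113
Node (1,1) S=119.0400: V=(p*·85.6715+(1−p*)·21.1367)/1.13=65.3453; Δ=(85.6715−21.1367)/(147.6096−76.1856)=0.9035; B=V−Δ·S=-42.2127
Node (0,0) S=96.0000: V=(p*·65.3453+(1−p*)·18.9451)/1.13=50.2996; Δ=(65.3453−18.9451)/(119.0400−61.4400)=0.8056; B=V−Δ·S=-27.0339
The time-0 hedge costs 50.2996, which is the no-arbitrage price.

(0,0): Delta=0.8056 Bond=-27.0339
(1,0): Delta=-0.0401 Bond=21.4113
(1,1): Delta=0.9035 Bond=-42.2127
(2,0): Delta=-1.0000 Bond=61.9381
(2,1): Delta=0.0711 Bond=15.7219
(2,2): Delta=1.0000 Bond=-61.9381
V0=50.2996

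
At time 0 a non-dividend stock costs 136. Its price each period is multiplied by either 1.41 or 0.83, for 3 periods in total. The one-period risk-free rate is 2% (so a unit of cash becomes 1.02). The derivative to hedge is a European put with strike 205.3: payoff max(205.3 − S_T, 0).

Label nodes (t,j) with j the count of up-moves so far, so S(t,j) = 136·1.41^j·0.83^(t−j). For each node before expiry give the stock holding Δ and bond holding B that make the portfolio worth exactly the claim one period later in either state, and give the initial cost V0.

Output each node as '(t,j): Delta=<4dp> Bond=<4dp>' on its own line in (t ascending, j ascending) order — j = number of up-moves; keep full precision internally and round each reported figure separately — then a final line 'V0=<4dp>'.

Risk-neutral probability p* = (R−d)/(u−d) = (1.02−0.83)/(1.41−0.83) = 0.3276.
Terminal values V(3,·): V(3,0)=127.5370, V(3,1)=73.1965, V(3,2)=0.0000, V(3,3)=0.0000
Node (2,0) S=93.6904: V=(p*·73.1965+(1−p*)·127.5370)/1.02=107.5841; Δ=(73.1965−127.5370)/(132.1035−77.7630)=-1.0000; B=V−Δ·S=201.2745
Node (2,1) S=159.1608: V=(p*·0.0000+(1−p*)·73.1965)/1.02=48.2533; Δ=(0.0000−73.1965)/(224.4167−132.1035)=-0.7929; B=V−Δ·S=174.4542
Node (2,2) S=270.3816: V=(p*·0.0000+(1−p*)·0.0000)/1.02=0.0000; Δ=(0.0000−0.0000)/(381.2381−224.4167)=0.0000; B=V−Δ·S=0.0000
Node (1,0) S=112.8800: V=(p*·48.2533+(1−p*)·107.5841)/1.02=86.4198; Δ=(48.2533−107.5841)/(159.1608−93.6904)=-0.9062; B=V−Δ·S=188.7143
Node (1,1) S=191.7600: V=(p*·0.0000+(1−p*)·48.2533)/1.02=31.8100; Δ=(0.0000−48.2533)/(270.3816−159.1608)=-0.4339; B=V−Δ·S=115.0053
Node (0,0) S=136.0000: V=(p*·31.8100+(1−p*)·86.4198)/1.02=67.1866; Δ=(31.8100−86.4198)/(191.7600−112.8800)=-0.6923; B=V−Δ·S=161.3414
Root portfolio cost Δ·136+B reproduces V0=67.1866.

(0,0): Delta=-0.6923 Bond=161.3414
(1,0): Delta=-0.9062 Bond=188.7143
(1,1): Delta=-0.4339 Bond=115.0053
(2,0): Delta=-1.0000 Bond=201.2745
(2,1): Delta=-0.7929 Bond=174.4542
(2,2): Delta=0.0000 Bond=0.0000
V0=67.1866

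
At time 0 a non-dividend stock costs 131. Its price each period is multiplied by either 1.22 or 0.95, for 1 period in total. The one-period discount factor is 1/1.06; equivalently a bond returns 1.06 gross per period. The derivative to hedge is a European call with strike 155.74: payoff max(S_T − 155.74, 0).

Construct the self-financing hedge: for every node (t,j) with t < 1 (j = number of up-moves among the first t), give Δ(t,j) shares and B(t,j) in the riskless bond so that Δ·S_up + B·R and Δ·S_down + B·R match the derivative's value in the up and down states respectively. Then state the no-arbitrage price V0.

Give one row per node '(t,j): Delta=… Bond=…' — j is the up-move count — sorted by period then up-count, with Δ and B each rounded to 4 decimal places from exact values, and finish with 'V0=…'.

Risk-neutral probability p* = (R−d)/(u−d) = (1.06−0.95)/(1.22−0.95) = 0.4074.
At expiry t=1: V(1,0)=0.0000, V(1,1)=4.0800
  t=0,j=0: stock 131.0000 → up 159.8200 (V=4.0800), down 124.4500 (V=0.0000). Price 1.5681; hedge Δ=0.1154, bond B=-13.5430.
Check: Δ(0,0)·S0 + B(0,0) = 1.5681 = V0.

(0,0): Delta=0.1154 Bond=-13.5430
V0=1.5681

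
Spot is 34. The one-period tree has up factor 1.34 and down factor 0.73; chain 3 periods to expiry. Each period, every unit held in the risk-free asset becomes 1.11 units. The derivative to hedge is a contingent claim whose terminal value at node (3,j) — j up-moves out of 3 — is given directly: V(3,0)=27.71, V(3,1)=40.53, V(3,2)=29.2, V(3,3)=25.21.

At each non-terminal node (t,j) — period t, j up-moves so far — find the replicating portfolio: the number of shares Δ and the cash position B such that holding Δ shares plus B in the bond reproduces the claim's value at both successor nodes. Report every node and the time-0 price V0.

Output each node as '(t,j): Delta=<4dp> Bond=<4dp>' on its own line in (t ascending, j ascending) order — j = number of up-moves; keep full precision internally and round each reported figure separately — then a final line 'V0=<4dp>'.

(0,0): Delta=-0.1976 Bond=29.5050
(1,0): Delta=-0.1324 Bond=31.1323
(1,1): Delta=-0.2191 Bond=33.7301
(2,0): Delta=1.1599 Bond=11.1424
(2,1): Delta=-0.5585 Bond=48.7287
(2,2): Delta=-0.1071 Bond=30.6080
V0=22.7882

No-arbitrage ⇒ martingale measure with p* = (R−d)/(u−d) = 0.6230.
At expiry t=3: V(3,0)=27.7100, V(3,1)=40.5300, V(3,2)=29.2000, V(3,3)=25.2100
(2,0): S=18.1186. Δ = (V_up−V_dn)/(S_up−S_dn) = (40.5300−27.7100)/(24.2789−13.2266) = 1.1599. V = [p*·40.5300 + (1−p*)·27.7100]/1.11 = 32.1588. B = V − Δ·S = 11.1424.
(2,1): S=33.2588. Δ = (V_up−V_dn)/(S_up−S_dn) = (29.2000−40.5300)/(44.5668−24.2789) = -0.5585. V = [p*·29.2000 + (1−p*)·40.5300]/1.11 = 30.1549. B = V − Δ·S = 48.7287.
(2,2): S=61.0504. Δ = (V_up−V_dn)/(S_up−S_dn) = (25.2100−29.2000)/(81.8075−44.5668) = -0.1071. V = [p*·25.2100 + (1−p*)·29.2000]/1.11 = 24.0671. B = V − Δ·S = 30.6080.
(1,0): S=24.8200. Δ = (V_up−V_dn)/(S_up−S_dn) = (30.1549−32.1588)/(33.2588−18.1186) = -0.1324. V = [p*·30.1549 + (1−p*)·32.1588]/1.11 = 27.8473. B = V − Δ·S = 31.1323.
(1,1): S=45.5600. Δ = (V_up−V_dn)/(S_up−S_dn) = (24.0671−30.1549)/(61.0504−33.2588) = -0.2191. V = [p*·24.0671 + (1−p*)·30.1549]/1.11 = 23.7500. B = V − Δ·S = 33.7301.
(0,0): S=34.0000. Δ = (V_up−V_dn)/(S_up−S_dn) = (23.7500−27.8473)/(45.5600−24.8200) = -0.1976. V = [p*·23.7500 + (1−p*)·27.8473]/1.11 = 22.7882. B = V − Δ·S = 29.5050.
Each (Δ,B) replicates both successor values, so the strategy is self-financing and V0 is arbitrage-free.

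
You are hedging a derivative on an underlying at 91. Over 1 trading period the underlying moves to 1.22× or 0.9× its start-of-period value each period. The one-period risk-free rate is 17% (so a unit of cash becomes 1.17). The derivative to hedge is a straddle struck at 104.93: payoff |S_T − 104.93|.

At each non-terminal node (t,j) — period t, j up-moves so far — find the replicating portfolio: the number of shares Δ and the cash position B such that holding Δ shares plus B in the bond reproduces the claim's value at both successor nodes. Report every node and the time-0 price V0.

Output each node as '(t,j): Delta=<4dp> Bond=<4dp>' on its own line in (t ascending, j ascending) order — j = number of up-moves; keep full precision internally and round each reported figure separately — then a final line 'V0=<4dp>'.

Under the risk-neutral measure, an up-move has probability p* = (R−d)/(u−d) = 0.8437 and values discount at R = 1.17.
Terminal payoffs: V(1,0)=23.0300, V(1,1)=6.0900
Node (0,0) S=91.0000: V=(p*·6.0900+(1−p*)·23.0300)/1.17=7.4674; Δ=(6.0900−23.0300)/(111.0200−81.9000)=-0.5817; B=V−Δ·S=60.4049
Check: Δ(0,0)·S0 + B(0,0) = 7.4674 = V0.

(0,0): Delta=-0.5817 Bond=60.4049
V0=7.4674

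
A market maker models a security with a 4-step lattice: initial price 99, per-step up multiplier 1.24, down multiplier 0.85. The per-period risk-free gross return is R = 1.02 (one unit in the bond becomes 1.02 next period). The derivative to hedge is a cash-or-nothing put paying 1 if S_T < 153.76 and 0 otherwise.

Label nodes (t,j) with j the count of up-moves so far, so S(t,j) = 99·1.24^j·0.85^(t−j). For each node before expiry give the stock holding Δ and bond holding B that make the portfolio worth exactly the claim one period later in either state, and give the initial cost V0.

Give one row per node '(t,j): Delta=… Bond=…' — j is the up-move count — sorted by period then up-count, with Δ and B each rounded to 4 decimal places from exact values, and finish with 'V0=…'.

The replicating-portfolio and risk-neutral prices coincide; use p* = (1.02−0.85)/(1.24−0.85) = 0.4359 for the latter.
Terminal payoffs: V(4,0)=1.0000, V(4,1)=1.0000, V(4,2)=1.0000, V(4,3)=0.0000, V(4,4)=0.0000
(3,0): S=60.7984. Δ = (V_up−V_dn)/(S_up−S_dn) = (1.0000−1.0000)/(75.3900−51.6786) = 0.0000. V = [p*·1.0000 + (1−p*)·1.0000]/1.02 = 0.9804. B = V − Δ·S = 0.9804.
(3,1): S=88.6941. Δ = (V_up−V_dn)/(S_up−S_dn) = (1.0000−1.0000)/(109.9807−75.3900) = 0.0000. V = [p*·1.0000 + (1−p*)·1.0000]/1.02 = 0.9804. B = V − Δ·S = 0.9804.
(3,2): S=129.3890. Δ = (V_up−V_dn)/(S_up−S_dn) = (0.0000−1.0000)/(160.4424−109.9807) = -0.0198. V = [p*·0.0000 + (1−p*)·1.0000]/1.02 = 0.5530. B = V − Δ·S = 3.1171.
(3,3): S=188.7558. Δ = (V_up−V_dn)/(S_up−S_dn) = (0.0000−0.0000)/(234.0572−160.4424) = 0.0000. V = [p*·0.0000 + (1−p*)·0.0000]/1.02 = 0.0000. B = V − Δ·S = 0.0000.
(2,0): S=71.5275. Δ = (V_up−V_dn)/(S_up−S_dn) = (0.9804−0.9804)/(88.6941−60.7984) = 0.0000. V = [p*·0.9804 + (1−p*)·0.9804]/1.02 = 0.9612. B = V − Δ·S = 0.9612.
(2,1): S=104.3460. Δ = (V_up−V_dn)/(S_up−S_dn) = (0.5530−0.9804)/(129.3890−88.6941) = -0.0105. V = [p*·0.5530 + (1−p*)·0.9804]/1.02 = 0.7785. B = V − Δ·S = 1.8743.
(2,2): S=152.2224. Δ = (V_up−V_dn)/(S_up−S_dn) = (0.0000−0.5530)/(188.7558−129.3890) = -0.0093. V = [p*·0.0000 + (1−p*)·0.5530]/1.02 = 0.3059. B = V − Δ·S = 1.7239.
(1,0): S=84.1500. Δ = (V_up−V_dn)/(S_up−S_dn) = (0.7785−0.9612)/(104.3460−71.5275) = -0.0056. V = [p*·0.7785 + (1−p*)·0.9612]/1.02 = 0.8643. B = V − Δ·S = 1.3326.
(1,1): S=122.7600. Δ = (V_up−V_dn)/(S_up−S_dn) = (0.3059−0.7785)/(152.2224−104.3460) = -0.0099. V = [p*·0.3059 + (1−p*)·0.7785]/1.02 = 0.5613. B = V − Δ·S = 1.7733.
(0,0): S=99.0000. Δ = (V_up−V_dn)/(S_up−S_dn) = (0.5613−0.8643)/(122.7600−84.1500) = -0.0078. V = [p*·0.5613 + (1−p*)·0.8643]/1.02 = 0.7178. B = V − Δ·S = 1.4948.
Check: Δ(0,0)·S0 + B(0,0) = 0.7178 = V0.

(0,0): Delta=-0.0078 Bond=1.4948
(1,0): Delta=-0.0056 Bond=1.3326
(1,1): Delta=-0.0099 Bond=1.7733
(2,0): Delta=0.0000 Bond=0.9612
(2,1): Delta=-0.0105 Bond=1.8743
(2,2): Delta=-0.0093 Bond=1.7239
(3,0): Delta=0.0000 Bond=0.9804
(3,1): Delta=0.0000 Bond=0.9804
(3,2): Delta=-0.0198 Bond=3.1171
(3,3): Delta=0.0000 Bond=0.0000
V0=0.7178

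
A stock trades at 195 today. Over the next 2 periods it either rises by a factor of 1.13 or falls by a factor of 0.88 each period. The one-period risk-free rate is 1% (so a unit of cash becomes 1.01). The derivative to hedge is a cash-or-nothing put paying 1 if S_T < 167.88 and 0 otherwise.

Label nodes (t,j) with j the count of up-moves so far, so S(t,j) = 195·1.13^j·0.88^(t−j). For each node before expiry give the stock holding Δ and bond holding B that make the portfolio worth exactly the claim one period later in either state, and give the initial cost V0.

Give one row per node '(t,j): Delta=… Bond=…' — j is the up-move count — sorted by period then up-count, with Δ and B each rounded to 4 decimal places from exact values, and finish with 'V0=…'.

(0,0): Delta=-0.0097 Bond=2.1269
(1,0): Delta=-0.0233 Bond=4.4752
(1,1): Delta=0.0000 Bond=0.0000
V0=0.2259

Risk-neutral probability p* = (R−d)/(u−d) = (1.01−0.88)/(1.13−0.88) = 0.5200.
Payoff layer (t=2): V(2,0)=1.0000, V(2,1)=0.0000, V(2,2)=0.0000
  t=1,j=0: stock 171.6000 → up 193.9080 (V=0.0000), down 151.0080 (V=1.0000). Price 0.4752; hedge Δ=-0.0233, bond B=4.4752.
  t=1,j=1: stock 220.3500 → up 248.9955 (V=0.0000), down 193.9080 (V=0.0000). Price 0.0000; hedge Δ=0.0000, bond B=0.0000.
  t=0,j=0: stock 195.0000 → up 220.3500 (V=0.0000), down 171.6000 (V=0.4752). Price 0.2259; hedge Δ=-0.0097, bond B=2.1269.
The time-0 hedge costs 0.2259, which is the no-arbitrage price.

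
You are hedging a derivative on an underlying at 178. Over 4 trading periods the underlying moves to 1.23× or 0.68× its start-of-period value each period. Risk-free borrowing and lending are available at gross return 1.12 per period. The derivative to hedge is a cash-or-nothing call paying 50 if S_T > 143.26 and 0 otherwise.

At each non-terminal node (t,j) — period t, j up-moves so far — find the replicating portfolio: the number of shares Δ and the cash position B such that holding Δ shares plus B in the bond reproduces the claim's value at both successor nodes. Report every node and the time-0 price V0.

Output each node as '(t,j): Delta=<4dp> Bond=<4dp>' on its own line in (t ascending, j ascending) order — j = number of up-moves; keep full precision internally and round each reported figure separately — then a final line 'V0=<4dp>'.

(0,0): Delta=0.1396 Bond=1.1832
(1,0): Delta=0.3832 Bond=-28.1606
(1,1): Delta=0.1059 Bond=8.6967
(2,0): Delta=0.0000 Bond=0.0000
(2,1): Delta=0.4362 Bond=-39.4249
(2,2): Delta=0.0603 Bond=22.0315
(3,0): Delta=0.0000 Bond=0.0000
(3,1): Delta=0.0000 Bond=0.0000
(3,2): Delta=0.4964 Bond=-55.1948
(3,3): Delta=0.0000 Bond=44.6429
V0=26.0308

The replicating-portfolio and risk-neutral prices coincide; use p* = (1.12−0.68)/(1.23−0.68) = 0.8000 for the latter.
Terminal values V(4,·): V(4,0)=0.0000, V(4,1)=0.0000, V(4,2)=0.0000, V(4,3)=50.0000, V(4,4)=50.0000
  t=3,j=0: stock 55.9689 → up 68.8417 (V=0.0000), down 38.0588 (V=0.0000). Price 0.0000; hedge Δ=0.0000, bond B=0.0000.
  t=3,j=1: stock 101.2379 → up 124.5226 (V=0.0000), down 68.8417 (V=0.0000). Price 0.0000; hedge Δ=0.0000, bond B=0.0000.
  t=3,j=2: stock 183.1214 → up 225.2393 (V=50.0000), down 124.5226 (V=0.0000). Price 35.7143; hedge Δ=0.4964, bond B=-55.1948.
  t=3,j=3: stock 331.2343 → up 407.4182 (V=50.0000), down 225.2393 (V=50.0000). Price 44.6429; hedge Δ=0.0000, bond B=44.6429.
  t=2,j=0: stock 82.3072 → up 101.2379 (V=0.0000), down 55.9689 (V=0.0000). Price 0.0000; hedge Δ=0.0000, bond B=0.0000.
  t=2,j=1: stock 148.8792 → up 183.1214 (V=35.7143), down 101.2379 (V=0.0000). Price 25.5102; hedge Δ=0.4362, bond B=-39.4249.
  t=2,j=2: stock 269.2962 → up 331.2343 (V=44.6429), down 183.1214 (V=35.7143). Price 38.2653; hedge Δ=0.0603, bond B=22.0315.
  t=1,j=0: stock 121.0400 → up 148.8792 (V=25.5102), down 82.3072 (V=0.0000). Price 18.2216; hedge Δ=0.3832, bond B=-28.1606.
  t=1,j=1: stock 218.9400 → up 269.2962 (V=38.2653), down 148.8792 (V=25.5102). Price 31.8878; hedge Δ=0.1059, bond B=8.6967.
  t=0,j=0: stock 178.0000 → up 218.9400 (V=31.8878), down 121.0400 (V=18.2216). Price 26.0308; hedge Δ=0.1396, bond B=1.1832.
Root portfolio cost Δ·178+B reproduces V0=26.0308.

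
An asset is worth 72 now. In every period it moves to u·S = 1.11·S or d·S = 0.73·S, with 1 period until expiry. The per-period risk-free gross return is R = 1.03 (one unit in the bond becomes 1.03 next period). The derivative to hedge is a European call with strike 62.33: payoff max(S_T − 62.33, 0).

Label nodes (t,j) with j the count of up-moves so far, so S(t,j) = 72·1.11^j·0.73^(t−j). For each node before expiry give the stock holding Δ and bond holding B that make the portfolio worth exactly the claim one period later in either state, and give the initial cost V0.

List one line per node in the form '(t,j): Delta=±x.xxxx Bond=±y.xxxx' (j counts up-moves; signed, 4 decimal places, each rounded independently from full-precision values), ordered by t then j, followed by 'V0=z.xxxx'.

(0,0): Delta=0.6429 Bond=-32.8071
V0=13.4824

Under the risk-neutral measure, an up-move has probability p* = (R−d)/(u−d) = 0.7895 and values discount at R = 1.03.
Payoff layer (t=1): V(1,0)=0.0000, V(1,1)=17.5900
(0,0): S=72.0000. Δ = (V_up−V_dn)/(S_up−S_dn) = (17.5900−0.0000)/(79.9200−52.5600) = 0.6429. V = [p*·17.5900 + (1−p*)·0.0000]/1.03 = 13.4824. B = V − Δ·S = -32.8071.
Root portfolio cost Δ·72+B reproduces V0=13.4824.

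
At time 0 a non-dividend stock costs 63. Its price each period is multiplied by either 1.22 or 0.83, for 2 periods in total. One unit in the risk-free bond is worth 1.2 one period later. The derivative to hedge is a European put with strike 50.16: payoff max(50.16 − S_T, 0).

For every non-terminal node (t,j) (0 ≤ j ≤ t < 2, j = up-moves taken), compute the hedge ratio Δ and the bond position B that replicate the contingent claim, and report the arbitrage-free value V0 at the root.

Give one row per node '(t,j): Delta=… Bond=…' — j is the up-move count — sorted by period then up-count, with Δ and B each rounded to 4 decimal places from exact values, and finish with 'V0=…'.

Since d<R<u, set p* = (R−d)/(u−d) = 0.9487; price each node as the discounted p*-expectation of its children.
Terminal values V(2,·): V(2,0)=6.7593, V(2,1)=0.0000, V(2,2)=0.0000
Node (1,0) S=52.2900: V=(p*·0.0000+(1−p*)·6.7593)/1.2=0.2889; Δ=(0.0000−6.7593)/(63.7938−43.4007)=-0.3315; B=V−Δ·S=17.6204
Node (1,1) S=76.8600: V=(p*·0.0000+(1−p*)·0.0000)/1.2=0.0000; Δ=(0.0000−0.0000)/(93.7692−63.7938)=0.0000; B=V−Δ·S=0.0000
Node (0,0) S=63.0000: V=(p*·0.0000+(1−p*)·0.2889)/1.2=0.0123; Δ=(0.0000−0.2889)/(76.8600−52.2900)=-0.0118; B=V−Δ·S=0.7530
Root portfolio cost Δ·63+B reproduces V0=0.0123.

(0,0): Delta=-0.0118 Bond=0.7530
(1,0): Delta=-0.3315 Bond=17.6204
(1,1): Delta=0.0000 Bond=0.0000
V0=0.0123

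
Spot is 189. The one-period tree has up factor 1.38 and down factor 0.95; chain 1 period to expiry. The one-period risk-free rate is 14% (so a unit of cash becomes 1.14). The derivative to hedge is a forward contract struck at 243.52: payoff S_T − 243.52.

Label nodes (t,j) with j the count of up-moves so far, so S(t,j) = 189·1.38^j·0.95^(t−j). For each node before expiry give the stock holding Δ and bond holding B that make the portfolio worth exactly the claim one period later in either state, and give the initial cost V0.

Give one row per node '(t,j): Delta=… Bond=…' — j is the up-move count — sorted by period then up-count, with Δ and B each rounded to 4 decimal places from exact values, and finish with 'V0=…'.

Since d<R<u, set p* = (R−d)/(u−d) = 0.4419; price each node as the discounted p*-expectation of its children.
Terminal values V(1,·): V(1,0)=-63.9700, V(1,1)=17.3000
(0,0): S=189.0000. Δ = (V_up−V_dn)/(S_up−S_dn) = (17.3000−-63.9700)/(260.8200−179.5500) = 1.0000. V = [p*·17.3000 + (1−p*)·-63.9700]/1.14 = -24.6140. B = V − Δ·S = -213.6140.
Check: Δ(0,0)·S0 + B(0,0) = -24.6140 = V0.

(0,0): Delta=1.0000 Bond=-213.6140
V0=-24.6140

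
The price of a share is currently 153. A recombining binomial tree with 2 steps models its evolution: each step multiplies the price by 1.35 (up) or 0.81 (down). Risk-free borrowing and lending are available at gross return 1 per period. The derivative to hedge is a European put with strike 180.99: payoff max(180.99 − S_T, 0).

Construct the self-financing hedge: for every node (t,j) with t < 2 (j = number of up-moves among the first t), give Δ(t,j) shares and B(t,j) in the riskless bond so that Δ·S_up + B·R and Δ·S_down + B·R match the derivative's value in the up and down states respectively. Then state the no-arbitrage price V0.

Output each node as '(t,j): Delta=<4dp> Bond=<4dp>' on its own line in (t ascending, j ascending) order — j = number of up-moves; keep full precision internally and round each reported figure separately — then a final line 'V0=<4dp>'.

(0,0): Delta=-0.5833 Bond=129.3456
(1,0): Delta=-1.0000 Bond=180.9900
(1,1): Delta=-0.1227 Bond=34.2112
V0=40.1041

The replicating-portfolio and risk-neutral prices coincide; use p* = (1−0.81)/(1.35−0.81) = 0.3519 for the latter.
Terminal payoffs: V(2,0)=80.6067, V(2,1)=13.6845, V(2,2)=0.0000
(1,0): S=123.9300. Δ = (V_up−V_dn)/(S_up−S_dn) = (13.6845−80.6067)/(167.3055−100.3833) = -1.0000. V = [p*·13.6845 + (1−p*)·80.6067]/1 = 57.0600. B = V − Δ·S = 180.9900.
(1,1): S=206.5500. Δ = (V_up−V_dn)/(S_up−S_dn) = (0.0000−13.6845)/(278.8425−167.3055) = -0.1227. V = [p*·0.0000 + (1−p*)·13.6845]/1 = 8.8696. B = V − Δ·S = 34.2112.
(0,0): S=153.0000. Δ = (V_up−V_dn)/(S_up−S_dn) = (8.8696−57.0600)/(206.5500−123.9300) = -0.5833. V = [p*·8.8696 + (1−p*)·57.0600]/1 = 40.1041. B = V − Δ·S = 129.3456.
The time-0 hedge costs 40.1041, which is the no-arbitrage price.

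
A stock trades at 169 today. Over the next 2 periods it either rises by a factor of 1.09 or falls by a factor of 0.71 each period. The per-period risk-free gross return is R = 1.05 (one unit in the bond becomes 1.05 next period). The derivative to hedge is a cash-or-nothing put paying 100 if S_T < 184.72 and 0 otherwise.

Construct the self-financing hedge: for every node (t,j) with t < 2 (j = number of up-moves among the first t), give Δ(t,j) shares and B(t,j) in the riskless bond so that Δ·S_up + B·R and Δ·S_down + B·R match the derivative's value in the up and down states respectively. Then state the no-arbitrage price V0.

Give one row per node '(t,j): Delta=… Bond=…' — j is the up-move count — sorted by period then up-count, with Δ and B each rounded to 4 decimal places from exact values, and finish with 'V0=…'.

(0,0): Delta=-1.3269 Bond=242.3352
(1,0): Delta=0.0000 Bond=95.2381
(1,1): Delta=-1.4286 Bond=273.1830
V0=18.0903

Risk-neutral probability p* = (R−d)/(u−d) = (1.05−0.71)/(1.09−0.71) = 0.8947.
Terminal payoffs: V(2,0)=100.0000, V(2,1)=100.0000, V(2,2)=0.0000
(1,0): S=119.9900. Δ = (V_up−V_dn)/(S_up−S_dn) = (100.0000−100.0000)/(130.7891−85.1929) = 0.0000. V = [p*·100.0000 + (1−p*)·100.0000]/1.05 = 95.2381. B = V − Δ·S = 95.2381.
(1,1): S=184.2100. Δ = (V_up−V_dn)/(S_up−S_dn) = (0.0000−100.0000)/(200.7889−130.7891) = -1.4286. V = [p*·0.0000 + (1−p*)·100.0000]/1.05 = 10.0251. B = V − Δ·S = 273.1830.
(0,0): S=169.0000. Δ = (V_up−V_dn)/(S_up−S_dn) = (10.0251−95.2381)/(184.2100−119.9900) = -1.3269. V = [p*·10.0251 + (1−p*)·95.2381]/1.05 = 18.0903. B = V − Δ·S = 242.3352.
Each (Δ,B) replicates both successor values, so the strategy is self-financing and V0 is arbitrage-free.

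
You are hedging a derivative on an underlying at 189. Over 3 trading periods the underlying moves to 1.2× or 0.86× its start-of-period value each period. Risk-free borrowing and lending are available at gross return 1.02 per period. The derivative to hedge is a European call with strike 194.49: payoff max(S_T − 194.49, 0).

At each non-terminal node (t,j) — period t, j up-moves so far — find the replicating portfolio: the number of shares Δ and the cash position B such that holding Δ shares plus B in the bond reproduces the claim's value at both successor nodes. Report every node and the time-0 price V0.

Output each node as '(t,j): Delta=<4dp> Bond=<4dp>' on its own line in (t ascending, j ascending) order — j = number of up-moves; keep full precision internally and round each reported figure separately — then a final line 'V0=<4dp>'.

(0,0): Delta=0.6014 Bond=-87.5782
(1,0): Delta=0.3303 Bond=-45.2689
(1,1): Delta=0.8200 Bond=-138.8982
(2,0): Delta=0.0000 Bond=0.0000
(2,1): Delta=0.5966 Bond=-98.1203
(2,2): Delta=1.0000 Bond=-190.6765
V0=26.0868

No-arbitrage ⇒ martingale measure with p* = (R−d)/(u−d) = 0.4706.
At expiry t=3: V(3,0)=0.0000, V(3,1)=0.0000, V(3,2)=39.5676, V(3,3)=132.1020
Node (2,0) S=139.7844: V=(p*·0.0000+(1−p*)·0.0000)/1.02=0.0000; Δ=(0.0000−0.0000)/(167.7413−120.2146)=0.0000; B=V−Δ·S=0.0000
Node (2,1) S=195.0480: V=(p*·39.5676+(1−p*)·0.0000)/1.02=18.2549; Δ=(39.5676−0.0000)/(234.0576−167.7413)=0.5966; B=V−Δ·S=-98.1203
Node (2,2) S=272.1600: V=(p*·132.1020+(1−p*)·39.5676)/1.02=81.4835; Δ=(132.1020−39.5676)/(326.5920−234.0576)=1.0000; B=V−Δ·S=-190.6765
Node (1,0) S=162.5400: V=(p*·18.2549+(1−p*)·0.0000)/1.02=8.4221; Δ=(18.2549−0.0000)/(195.0480−139.7844)=0.3303; B=V−Δ·S=-45.2689
Node (1,1) S=226.8000: V=(p*·81.4835+(1−p*)·18.2549)/1.02=47.0682; Δ=(81.4835−18.2549)/(272.1600−195.0480)=0.8200; B=V−Δ·S=-138.8982
Node (0,0) S=189.0000: V=(p*·47.0682+(1−p*)·8.4221)/1.02=26.0868; Δ=(47.0682−8.4221)/(226.8000−162.5400)=0.6014; B=V−Δ·S=-87.5782
Check: Δ(0,0)·S0 + B(0,0) = 26.0868 = V0.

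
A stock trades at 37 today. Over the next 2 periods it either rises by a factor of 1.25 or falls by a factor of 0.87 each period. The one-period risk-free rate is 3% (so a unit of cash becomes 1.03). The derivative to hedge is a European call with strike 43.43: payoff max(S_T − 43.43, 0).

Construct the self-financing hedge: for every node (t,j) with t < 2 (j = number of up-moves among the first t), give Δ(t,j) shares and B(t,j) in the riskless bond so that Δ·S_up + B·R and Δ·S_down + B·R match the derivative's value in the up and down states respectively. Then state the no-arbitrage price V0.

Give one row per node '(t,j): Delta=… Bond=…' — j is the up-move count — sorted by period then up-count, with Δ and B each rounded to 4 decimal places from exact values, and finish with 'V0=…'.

(0,0): Delta=0.4182 Bond=-13.0687
(1,0): Delta=0.0000 Bond=0.0000
(1,1): Delta=0.8183 Bond=-31.9693
V0=2.4034

Risk-neutral probability p* = (R−d)/(u−d) = (1.03−0.87)/(1.25−0.87) = 0.4211.
Terminal values V(2,·): V(2,0)=0.0000, V(2,1)=0.0000, V(2,2)=14.3825
(1,0): S=32.1900. Δ = (V_up−V_dn)/(S_up−S_dn) = (0.0000−0.0000)/(40.2375−28.0053) = 0.0000. V = [p*·0.0000 + (1−p*)·0.0000]/1.03 = 0.0000. B = V − Δ·S = 0.0000.
(1,1): S=46.2500. Δ = (V_up−V_dn)/(S_up−S_dn) = (14.3825−0.0000)/(57.8125−40.2375) = 0.8183. V = [p*·14.3825 + (1−p*)·0.0000]/1.03 = 5.8794. B = V − Δ·S = -31.9693.
(0,0): S=37.0000. Δ = (V_up−V_dn)/(S_up−S_dn) = (5.8794−0.0000)/(46.2500−32.1900) = 0.4182. V = [p*·5.8794 + (1−p*)·0.0000]/1.03 = 2.4034. B = V − Δ·S = -13.0687.
Root portfolio cost Δ·37+B reproduces V0=2.4034.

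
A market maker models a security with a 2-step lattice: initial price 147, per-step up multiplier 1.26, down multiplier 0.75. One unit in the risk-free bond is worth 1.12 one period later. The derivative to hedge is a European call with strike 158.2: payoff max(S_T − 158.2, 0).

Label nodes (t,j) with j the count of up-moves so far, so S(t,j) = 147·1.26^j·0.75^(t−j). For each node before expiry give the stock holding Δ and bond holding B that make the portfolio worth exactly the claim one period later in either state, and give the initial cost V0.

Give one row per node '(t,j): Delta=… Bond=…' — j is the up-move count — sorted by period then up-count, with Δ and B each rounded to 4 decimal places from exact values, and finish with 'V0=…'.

No-arbitrage ⇒ martingale measure with p* = (R−d)/(u−d) = 0.7255.
Terminal payoffs: V(2,0)=0.0000, V(2,1)=0.0000, V(2,2)=75.1772
  t=1,j=0: stock 110.2500 → up 138.9150 (V=0.0000), down 82.6875 (V=0.0000). Price 0.0000; hedge Δ=0.0000, bond B=0.0000.
  t=1,j=1: stock 185.2200 → up 233.3772 (V=75.1772), down 138.9150 (V=0.0000). Price 48.6967; hedge Δ=0.7958, bond B=-98.7096.
  t=0,j=0: stock 147.0000 → up 185.2200 (V=48.6967), down 110.2500 (V=0.0000). Price 31.5437; hedge Δ=0.6495, bond B=-63.9400.
Each (Δ,B) replicates both successor values, so the strategy is self-financing and V0 is arbitrage-free.

(0,0): Delta=0.6495 Bond=-63.9400
(1,0): Delta=0.0000 Bond=0.0000
(1,1): Delta=0.7958 Bond=-98.7096
V0=31.5437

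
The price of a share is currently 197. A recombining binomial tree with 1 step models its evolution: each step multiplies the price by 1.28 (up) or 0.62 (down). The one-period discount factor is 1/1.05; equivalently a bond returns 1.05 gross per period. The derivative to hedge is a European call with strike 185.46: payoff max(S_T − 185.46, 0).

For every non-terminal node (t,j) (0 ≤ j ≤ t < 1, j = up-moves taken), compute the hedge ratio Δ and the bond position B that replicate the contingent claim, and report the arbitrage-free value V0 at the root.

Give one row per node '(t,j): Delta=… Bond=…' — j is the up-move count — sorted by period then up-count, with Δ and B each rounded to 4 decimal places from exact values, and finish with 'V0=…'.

No-arbitrage ⇒ martingale measure with p* = (R−d)/(u−d) = 0.6515.
Terminal values V(1,·): V(1,0)=0.0000, V(1,1)=66.7000
  t=0,j=0: stock 197.0000 → up 252.1600 (V=66.7000), down 122.1400 (V=0.0000). Price 41.3867; hedge Δ=0.5130, bond B=-59.6739.
Self-financing check: at every node Δ·S+B equals the discounted successor values.

(0,0): Delta=0.5130 Bond=-59.6739
V0=41.3867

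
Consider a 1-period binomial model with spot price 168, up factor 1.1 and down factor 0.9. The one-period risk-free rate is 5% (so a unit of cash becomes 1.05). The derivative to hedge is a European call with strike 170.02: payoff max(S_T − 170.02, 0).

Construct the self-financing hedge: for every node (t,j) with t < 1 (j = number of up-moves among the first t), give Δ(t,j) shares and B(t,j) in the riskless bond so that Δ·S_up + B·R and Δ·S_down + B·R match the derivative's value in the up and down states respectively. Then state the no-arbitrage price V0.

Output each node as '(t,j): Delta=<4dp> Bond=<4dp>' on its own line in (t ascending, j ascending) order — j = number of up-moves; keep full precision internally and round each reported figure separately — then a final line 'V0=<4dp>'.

(0,0): Delta=0.4399 Bond=-63.3429
V0=10.5571

The replicating-portfolio and risk-neutral prices coincide; use p* = (1.05−0.9)/(1.1−0.9) = 0.7500 for the latter.
Terminal values V(1,·): V(1,0)=0.0000, V(1,1)=14.7800
Node (0,0) S=168.0000: V=(p*·14.7800+(1−p*)·0.0000)/1.05=10.5571; Δ=(14.7800−0.0000)/(184.8000−151.2000)=0.4399; B=V−Δ·S=-63.3429
Check: Δ(0,0)·S0 + B(0,0) = 10.5571 = V0.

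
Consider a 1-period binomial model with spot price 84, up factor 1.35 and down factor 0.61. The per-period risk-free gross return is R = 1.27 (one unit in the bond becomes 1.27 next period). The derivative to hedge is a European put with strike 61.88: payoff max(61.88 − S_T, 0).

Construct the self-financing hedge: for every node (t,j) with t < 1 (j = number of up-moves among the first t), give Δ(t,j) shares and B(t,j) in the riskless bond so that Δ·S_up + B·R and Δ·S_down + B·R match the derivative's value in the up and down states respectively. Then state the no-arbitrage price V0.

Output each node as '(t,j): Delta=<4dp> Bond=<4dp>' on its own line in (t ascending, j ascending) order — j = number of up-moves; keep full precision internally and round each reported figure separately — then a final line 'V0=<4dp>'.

(0,0): Delta=-0.1712 Bond=15.2841
V0=0.9057

No-arbitrage ⇒ martingale measure with p* = (R−d)/(u−d) = 0.8919.
Terminal payoffs: V(1,0)=10.6400, V(1,1)=0.0000
Node (0,0) S=84.0000: V=(p*·0.0000+(1−p*)·10.6400)/1.27=0.9057; Δ=(0.0000−10.6400)/(113.4000−51.2400)=-0.1712; B=V−Δ·S=15.2841
Check: Δ(0,0)·S0 + B(0,0) = 0.9057 = V0.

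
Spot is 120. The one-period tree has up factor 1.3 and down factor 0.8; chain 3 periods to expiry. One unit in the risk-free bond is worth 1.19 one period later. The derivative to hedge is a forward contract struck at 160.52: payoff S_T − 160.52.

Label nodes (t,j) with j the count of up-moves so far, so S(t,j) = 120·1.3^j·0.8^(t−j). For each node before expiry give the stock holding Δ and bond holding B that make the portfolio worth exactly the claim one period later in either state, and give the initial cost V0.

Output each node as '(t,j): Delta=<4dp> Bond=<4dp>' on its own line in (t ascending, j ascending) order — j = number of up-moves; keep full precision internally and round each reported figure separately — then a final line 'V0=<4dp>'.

The replicating-portfolio and risk-neutral prices coincide; use p* = (1.19−0.8)/(1.3−0.8) = 0.7800 for the latter.
Terminal values V(3,·): V(3,0)=-99.0800, V(3,1)=-60.6800, V(3,2)=1.7200, V(3,3)=103.1200
  t=2,j=0: stock 76.8000 → up 99.8400 (V=-60.6800), down 61.4400 (V=-99.0800). Price -58.0908; hedge Δ=1.0000, bond B=-134.8908.
  t=2,j=1: stock 124.8000 → up 162.2400 (V=1.7200), down 99.8400 (V=-60.6800). Price -10.0908; hedge Δ=1.0000, bond B=-134.8908.
  t=2,j=2: stock 202.8000 → up 263.6400 (V=103.1200), down 162.2400 (V=1.7200). Price 67.9092; hedge Δ=1.0000, bond B=-134.8908.
  t=1,j=0: stock 96.0000 → up 124.8000 (V=-10.0908), down 76.8000 (V=-58.0908). Price -17.3536; hedge Δ=1.0000, bond B=-113.3536.
  t=1,j=1: stock 156.0000 → up 202.8000 (V=67.9092), down 124.8000 (V=-10.0908). Price 42.6464; hedge Δ=1.0000, bond B=-113.3536.
  t=0,j=0: stock 120.0000 → up 156.0000 (V=42.6464), down 96.0000 (V=-17.3536). Price 24.7449; hedge Δ=1.0000, bond B=-95.2551.
Check: Δ(0,0)·S0 + B(0,0) = 24.7449 = V0.

(0,0): Delta=1.0000 Bond=-95.2551
(1,0): Delta=1.0000 Bond=-113.3536
(1,1): Delta=1.0000 Bond=-113.3536
(2,0): Delta=1.0000 Bond=-134.8908
(2,1): Delta=1.0000 Bond=-134.8908
(2,2): Delta=1.0000 Bond=-134.8908
V0=24.7449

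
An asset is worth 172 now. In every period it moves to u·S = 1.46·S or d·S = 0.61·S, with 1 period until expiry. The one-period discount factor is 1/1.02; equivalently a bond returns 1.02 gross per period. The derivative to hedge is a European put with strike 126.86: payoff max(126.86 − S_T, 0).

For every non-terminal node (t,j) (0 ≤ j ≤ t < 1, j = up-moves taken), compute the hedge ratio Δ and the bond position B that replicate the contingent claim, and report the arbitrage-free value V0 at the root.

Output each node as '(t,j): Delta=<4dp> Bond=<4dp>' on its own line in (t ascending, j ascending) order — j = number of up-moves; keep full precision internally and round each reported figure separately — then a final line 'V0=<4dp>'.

(0,0): Delta=-0.1501 Bond=36.9463
V0=11.1345

Risk-neutral probability p* = (R−d)/(u−d) = (1.02−0.61)/(1.46−0.61) = 0.4824.
Payoff layer (t=1): V(1,0)=21.9400, V(1,1)=0.0000
(0,0): S=172.0000. Δ = (V_up−V_dn)/(S_up−S_dn) = (0.0000−21.9400)/(251.1200−104.9200) = -0.1501. V = [p*·0.0000 + (1−p*)·21.9400]/1.02 = 11.1345. B = V − Δ·S = 36.9463.
Root portfolio cost Δ·172+B reproduces V0=11.1345.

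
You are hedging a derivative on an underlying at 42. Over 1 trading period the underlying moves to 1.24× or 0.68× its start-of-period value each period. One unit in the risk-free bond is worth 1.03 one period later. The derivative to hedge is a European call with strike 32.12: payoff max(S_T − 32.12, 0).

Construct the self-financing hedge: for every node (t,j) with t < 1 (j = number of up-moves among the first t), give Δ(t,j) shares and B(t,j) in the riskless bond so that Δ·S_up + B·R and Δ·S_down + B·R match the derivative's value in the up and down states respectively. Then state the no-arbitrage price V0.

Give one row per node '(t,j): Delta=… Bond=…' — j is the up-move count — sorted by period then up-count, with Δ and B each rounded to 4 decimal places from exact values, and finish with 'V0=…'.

(0,0): Delta=0.8486 Bond=-23.5312
V0=12.1117

The replicating-portfolio and risk-neutral prices coincide; use p* = (1.03−0.68)/(1.24−0.68) = 0.6250 for the latter.
Payoff layer (t=1): V(1,0)=0.0000, V(1,1)=19.9600
Node (0,0) S=42.0000: V=(p*·19.9600+(1−p*)·0.0000)/1.03=12.1117; Δ=(19.9600−0.0000)/(52.0800−28.5600)=0.8486; B=V−Δ·S=-23.5312
The time-0 hedge costs 12.1117, which is the no-arbitrage price.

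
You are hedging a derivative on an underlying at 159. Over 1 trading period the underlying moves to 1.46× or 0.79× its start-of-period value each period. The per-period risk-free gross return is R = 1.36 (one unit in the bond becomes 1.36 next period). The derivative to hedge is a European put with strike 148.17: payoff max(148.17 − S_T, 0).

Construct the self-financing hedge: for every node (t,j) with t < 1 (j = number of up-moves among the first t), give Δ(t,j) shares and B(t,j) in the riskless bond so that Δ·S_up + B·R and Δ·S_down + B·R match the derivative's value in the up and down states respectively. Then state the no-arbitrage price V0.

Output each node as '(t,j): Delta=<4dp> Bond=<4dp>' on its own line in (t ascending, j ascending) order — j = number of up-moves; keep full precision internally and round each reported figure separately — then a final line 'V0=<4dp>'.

(0,0): Delta=-0.2118 Bond=36.1475
V0=2.4759

Since d<R<u, set p* = (R−d)/(u−d) = 0.8507; price each node as the discounted p*-expectation of its children.
Terminal values V(1,·): V(1,0)=22.5600, V(1,1)=0.0000
  t=0,j=0: stock 159.0000 → up 232.1400 (V=0.0000), down 125.6100 (V=22.5600). Price 2.4759; hedge Δ=-0.2118, bond B=36.1475.
Each (Δ,B) replicates both successor values, so the strategy is self-financing and V0 is arbitrage-free.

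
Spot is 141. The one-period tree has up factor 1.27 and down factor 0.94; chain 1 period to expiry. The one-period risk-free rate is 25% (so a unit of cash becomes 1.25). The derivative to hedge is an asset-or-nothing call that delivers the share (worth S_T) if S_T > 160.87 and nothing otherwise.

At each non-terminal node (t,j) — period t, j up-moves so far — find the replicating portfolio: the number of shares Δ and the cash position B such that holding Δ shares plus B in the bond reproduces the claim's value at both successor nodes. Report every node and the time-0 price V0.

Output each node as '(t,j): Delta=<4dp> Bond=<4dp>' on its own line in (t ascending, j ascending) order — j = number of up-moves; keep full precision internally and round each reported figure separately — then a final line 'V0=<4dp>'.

(0,0): Delta=3.8485 Bond=-408.0625
V0=134.5738

Risk-neutral probability p* = (R−d)/(u−d) = (1.25−0.94)/(1.27−0.94) = 0.9394.
Terminal values V(1,·): V(1,0)=0.0000, V(1,1)=179.0700
  t=0,j=0: stock 141.0000 → up 179.0700 (V=179.0700), down 132.5400 (V=0.0000). Price 134.5738; hedge Δ=3.8485, bond B=-408.0625.
Check: Δ(0,0)·S0 + B(0,0) = 134.5738 = V0.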